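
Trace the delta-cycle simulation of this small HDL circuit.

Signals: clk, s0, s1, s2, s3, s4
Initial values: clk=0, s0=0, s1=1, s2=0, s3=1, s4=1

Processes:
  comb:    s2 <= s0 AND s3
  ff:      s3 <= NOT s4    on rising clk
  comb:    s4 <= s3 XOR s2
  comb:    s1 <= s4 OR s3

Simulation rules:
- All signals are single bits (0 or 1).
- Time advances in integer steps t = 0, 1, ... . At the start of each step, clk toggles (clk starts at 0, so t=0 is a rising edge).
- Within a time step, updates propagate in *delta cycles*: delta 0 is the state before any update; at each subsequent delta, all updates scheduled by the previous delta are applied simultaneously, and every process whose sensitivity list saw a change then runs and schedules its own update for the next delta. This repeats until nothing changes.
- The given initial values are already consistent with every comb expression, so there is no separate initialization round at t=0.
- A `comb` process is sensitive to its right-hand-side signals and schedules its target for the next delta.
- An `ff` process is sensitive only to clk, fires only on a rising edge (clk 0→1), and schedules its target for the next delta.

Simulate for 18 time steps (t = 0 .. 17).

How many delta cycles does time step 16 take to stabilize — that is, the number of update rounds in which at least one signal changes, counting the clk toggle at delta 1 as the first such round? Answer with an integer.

t0.Δ0 clk=0 s4=1 s0=0 s1=1 s3=1 s2=0
t0.Δ1 clk=1 s4=1 s0=0 s1=1 s3=1 s2=0
t0.Δ2 clk=1 s4=1 s0=0 s1=1 s3=0 s2=0
t0.Δ3 clk=1 s4=0 s0=0 s1=1 s3=0 s2=0
t0.Δ4 clk=1 s4=0 s0=0 s1=0 s3=0 s2=0
t1.Δ0 clk=1 s4=0 s0=0 s1=0 s3=0 s2=0
t1.Δ1 clk=0 s4=0 s0=0 s1=0 s3=0 s2=0
t2.Δ0 clk=0 s4=0 s0=0 s1=0 s3=0 s2=0
t2.Δ1 clk=1 s4=0 s0=0 s1=0 s3=0 s2=0
t2.Δ2 clk=1 s4=0 s0=0 s1=0 s3=1 s2=0
t2.Δ3 clk=1 s4=1 s0=0 s1=1 s3=1 s2=0
t3.Δ0 clk=1 s4=1 s0=0 s1=1 s3=1 s2=0
t3.Δ1 clk=0 s4=1 s0=0 s1=1 s3=1 s2=0
t4.Δ0 clk=0 s4=1 s0=0 s1=1 s3=1 s2=0
t4.Δ1 clk=1 s4=1 s0=0 s1=1 s3=1 s2=0
t4.Δ2 clk=1 s4=1 s0=0 s1=1 s3=0 s2=0
t4.Δ3 clk=1 s4=0 s0=0 s1=1 s3=0 s2=0
t4.Δ4 clk=1 s4=0 s0=0 s1=0 s3=0 s2=0
t5.Δ0 clk=1 s4=0 s0=0 s1=0 s3=0 s2=0
t5.Δ1 clk=0 s4=0 s0=0 s1=0 s3=0 s2=0
t6.Δ0 clk=0 s4=0 s0=0 s1=0 s3=0 s2=0
t6.Δ1 clk=1 s4=0 s0=0 s1=0 s3=0 s2=0
t6.Δ2 clk=1 s4=0 s0=0 s1=0 s3=1 s2=0
t6.Δ3 clk=1 s4=1 s0=0 s1=1 s3=1 s2=0
t7.Δ0 clk=1 s4=1 s0=0 s1=1 s3=1 s2=0
t7.Δ1 clk=0 s4=1 s0=0 s1=1 s3=1 s2=0
t8.Δ0 clk=0 s4=1 s0=0 s1=1 s3=1 s2=0
t8.Δ1 clk=1 s4=1 s0=0 s1=1 s3=1 s2=0
t8.Δ2 clk=1 s4=1 s0=0 s1=1 s3=0 s2=0
t8.Δ3 clk=1 s4=0 s0=0 s1=1 s3=0 s2=0
t8.Δ4 clk=1 s4=0 s0=0 s1=0 s3=0 s2=0
t9.Δ0 clk=1 s4=0 s0=0 s1=0 s3=0 s2=0
t9.Δ1 clk=0 s4=0 s0=0 s1=0 s3=0 s2=0
t10.Δ0 clk=0 s4=0 s0=0 s1=0 s3=0 s2=0
t10.Δ1 clk=1 s4=0 s0=0 s1=0 s3=0 s2=0
t10.Δ2 clk=1 s4=0 s0=0 s1=0 s3=1 s2=0
t10.Δ3 clk=1 s4=1 s0=0 s1=1 s3=1 s2=0
t11.Δ0 clk=1 s4=1 s0=0 s1=1 s3=1 s2=0
t11.Δ1 clk=0 s4=1 s0=0 s1=1 s3=1 s2=0
t12.Δ0 clk=0 s4=1 s0=0 s1=1 s3=1 s2=0
t12.Δ1 clk=1 s4=1 s0=0 s1=1 s3=1 s2=0
t12.Δ2 clk=1 s4=1 s0=0 s1=1 s3=0 s2=0
t12.Δ3 clk=1 s4=0 s0=0 s1=1 s3=0 s2=0
t12.Δ4 clk=1 s4=0 s0=0 s1=0 s3=0 s2=0
t13.Δ0 clk=1 s4=0 s0=0 s1=0 s3=0 s2=0
t13.Δ1 clk=0 s4=0 s0=0 s1=0 s3=0 s2=0
t14.Δ0 clk=0 s4=0 s0=0 s1=0 s3=0 s2=0
t14.Δ1 clk=1 s4=0 s0=0 s1=0 s3=0 s2=0
t14.Δ2 clk=1 s4=0 s0=0 s1=0 s3=1 s2=0
t14.Δ3 clk=1 s4=1 s0=0 s1=1 s3=1 s2=0
t15.Δ0 clk=1 s4=1 s0=0 s1=1 s3=1 s2=0
t15.Δ1 clk=0 s4=1 s0=0 s1=1 s3=1 s2=0
t16.Δ0 clk=0 s4=1 s0=0 s1=1 s3=1 s2=0
t16.Δ1 clk=1 s4=1 s0=0 s1=1 s3=1 s2=0
t16.Δ2 clk=1 s4=1 s0=0 s1=1 s3=0 s2=0
t16.Δ3 clk=1 s4=0 s0=0 s1=1 s3=0 s2=0
t16.Δ4 clk=1 s4=0 s0=0 s1=0 s3=0 s2=0
t17.Δ0 clk=1 s4=0 s0=0 s1=0 s3=0 s2=0
t17.Δ1 clk=0 s4=0 s0=0 s1=0 s3=0 s2=0

4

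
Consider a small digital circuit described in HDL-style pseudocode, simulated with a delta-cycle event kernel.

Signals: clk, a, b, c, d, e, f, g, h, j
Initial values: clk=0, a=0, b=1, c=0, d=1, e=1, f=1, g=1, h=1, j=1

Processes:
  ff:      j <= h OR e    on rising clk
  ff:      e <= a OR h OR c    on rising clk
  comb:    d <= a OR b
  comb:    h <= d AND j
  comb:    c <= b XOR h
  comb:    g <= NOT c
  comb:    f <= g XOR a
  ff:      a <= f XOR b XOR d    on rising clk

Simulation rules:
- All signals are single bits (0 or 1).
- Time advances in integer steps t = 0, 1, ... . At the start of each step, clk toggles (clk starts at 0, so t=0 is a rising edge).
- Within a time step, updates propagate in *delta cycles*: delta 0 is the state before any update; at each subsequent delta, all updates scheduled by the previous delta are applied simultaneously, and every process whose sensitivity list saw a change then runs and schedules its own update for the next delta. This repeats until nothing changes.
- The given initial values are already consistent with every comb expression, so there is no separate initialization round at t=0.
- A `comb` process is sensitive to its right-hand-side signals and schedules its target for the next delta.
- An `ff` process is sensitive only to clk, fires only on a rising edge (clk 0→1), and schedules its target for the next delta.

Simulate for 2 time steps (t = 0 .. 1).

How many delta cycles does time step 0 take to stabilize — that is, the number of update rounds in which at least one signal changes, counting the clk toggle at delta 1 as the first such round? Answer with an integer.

3

[bits: f,g,j,h,clk,c,e,b,d,a]
t=0: Δ0=1111001110 Δ1=1111101110 Δ2=1111101111 Δ3=0111101111 | 3Δ
t=1: Δ0=0111101111 Δ1=0111001111 | 1Δ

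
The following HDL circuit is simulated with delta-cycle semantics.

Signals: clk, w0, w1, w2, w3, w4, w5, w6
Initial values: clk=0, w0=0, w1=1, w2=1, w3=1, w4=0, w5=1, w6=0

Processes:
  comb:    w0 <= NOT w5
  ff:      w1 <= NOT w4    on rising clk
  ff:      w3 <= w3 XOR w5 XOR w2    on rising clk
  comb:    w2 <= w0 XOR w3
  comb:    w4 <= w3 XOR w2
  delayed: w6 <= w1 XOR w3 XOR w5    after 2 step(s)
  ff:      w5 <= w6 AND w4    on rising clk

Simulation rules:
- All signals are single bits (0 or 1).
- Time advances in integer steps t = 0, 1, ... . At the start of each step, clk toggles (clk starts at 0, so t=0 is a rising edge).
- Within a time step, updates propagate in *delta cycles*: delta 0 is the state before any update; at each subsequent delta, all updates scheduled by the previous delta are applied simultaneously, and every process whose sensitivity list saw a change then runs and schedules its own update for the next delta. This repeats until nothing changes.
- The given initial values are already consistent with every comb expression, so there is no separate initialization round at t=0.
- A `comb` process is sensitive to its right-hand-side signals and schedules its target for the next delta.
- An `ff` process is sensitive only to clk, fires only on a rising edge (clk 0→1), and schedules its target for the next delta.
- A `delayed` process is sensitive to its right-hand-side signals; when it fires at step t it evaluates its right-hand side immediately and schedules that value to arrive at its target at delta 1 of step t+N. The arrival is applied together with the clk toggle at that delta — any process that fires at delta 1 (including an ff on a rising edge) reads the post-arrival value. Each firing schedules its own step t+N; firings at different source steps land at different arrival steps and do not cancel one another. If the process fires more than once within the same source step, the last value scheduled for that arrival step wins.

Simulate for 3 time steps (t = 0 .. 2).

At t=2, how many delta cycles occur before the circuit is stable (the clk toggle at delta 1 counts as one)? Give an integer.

2

t=0 Δ0: w3=1 w2=1 w0=0 w4=0 w5=1 w1=1 clk=0 w6=0
  Δ1: clk:0→1
  Δ2: w5:1→0
  Δ3: w0:0→1
  Δ4: w2:1→0
  Δ5: w4:0→1
  (5Δ to stable)
t=1 Δ0: w3=1 w2=0 w0=1 w4=1 w5=0 w1=1 clk=1 w6=0
  Δ1: clk:1→0
  (1Δ to stable)
t=2 Δ0: w3=1 w2=0 w0=1 w4=1 w5=0 w1=1 clk=0 w6=0
  Δ1: clk:0→1
  Δ2: w1:1→0
  (2Δ to stable)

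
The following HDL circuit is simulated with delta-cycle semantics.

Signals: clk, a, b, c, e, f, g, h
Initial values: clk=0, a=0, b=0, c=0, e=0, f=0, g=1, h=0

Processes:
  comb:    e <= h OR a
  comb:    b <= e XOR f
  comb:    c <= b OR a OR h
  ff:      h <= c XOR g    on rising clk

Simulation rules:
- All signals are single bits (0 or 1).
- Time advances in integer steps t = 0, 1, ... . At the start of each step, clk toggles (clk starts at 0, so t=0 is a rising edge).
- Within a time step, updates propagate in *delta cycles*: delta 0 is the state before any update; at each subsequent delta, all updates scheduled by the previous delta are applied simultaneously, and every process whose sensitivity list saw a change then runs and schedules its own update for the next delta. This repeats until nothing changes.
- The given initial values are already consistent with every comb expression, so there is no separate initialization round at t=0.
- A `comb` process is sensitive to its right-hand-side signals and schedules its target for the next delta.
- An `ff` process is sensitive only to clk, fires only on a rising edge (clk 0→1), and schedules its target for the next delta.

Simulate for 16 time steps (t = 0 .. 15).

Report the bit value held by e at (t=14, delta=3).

[bits: b,a,g,e,f,c,h,clk]
t=0: Δ0=00100000 Δ1=00100001 Δ2=00100011 Δ3=00110111 Δ4=10110111 | 4Δ
t=1: Δ0=10110111 Δ1=10110110 | 1Δ
t=2: Δ0=10110110 Δ1=10110111 Δ2=10110101 Δ3=10100101 Δ4=00100101 Δ5=00100001 | 5Δ
t=3: Δ0=00100001 Δ1=00100000 | 1Δ
t=4: Δ0=00100000 Δ1=00100001 Δ2=00100011 Δ3=00110111 Δ4=10110111 | 4Δ
t=5: Δ0=10110111 Δ1=10110110 | 1Δ
t=6: Δ0=10110110 Δ1=10110111 Δ2=10110101 Δ3=10100101 Δ4=00100101 Δ5=00100001 | 5Δ
t=7: Δ0=00100001 Δ1=00100000 | 1Δ
t=8: Δ0=00100000 Δ1=00100001 Δ2=00100011 Δ3=00110111 Δ4=10110111 | 4Δ
t=9: Δ0=10110111 Δ1=10110110 | 1Δ
t=10: Δ0=10110110 Δ1=10110111 Δ2=10110101 Δ3=10100101 Δ4=00100101 Δ5=00100001 | 5Δ
t=11: Δ0=00100001 Δ1=00100000 | 1Δ
t=12: Δ0=00100000 Δ1=00100001 Δ2=00100011 Δ3=00110111 Δ4=10110111 | 4Δ
t=13: Δ0=10110111 Δ1=10110110 | 1Δ
t=14: Δ0=10110110 Δ1=10110111 Δ2=10110101 Δ3=10100101 Δ4=00100101 Δ5=00100001 | 5Δ
t=15: Δ0=00100001 Δ1=00100000 | 1Δ

0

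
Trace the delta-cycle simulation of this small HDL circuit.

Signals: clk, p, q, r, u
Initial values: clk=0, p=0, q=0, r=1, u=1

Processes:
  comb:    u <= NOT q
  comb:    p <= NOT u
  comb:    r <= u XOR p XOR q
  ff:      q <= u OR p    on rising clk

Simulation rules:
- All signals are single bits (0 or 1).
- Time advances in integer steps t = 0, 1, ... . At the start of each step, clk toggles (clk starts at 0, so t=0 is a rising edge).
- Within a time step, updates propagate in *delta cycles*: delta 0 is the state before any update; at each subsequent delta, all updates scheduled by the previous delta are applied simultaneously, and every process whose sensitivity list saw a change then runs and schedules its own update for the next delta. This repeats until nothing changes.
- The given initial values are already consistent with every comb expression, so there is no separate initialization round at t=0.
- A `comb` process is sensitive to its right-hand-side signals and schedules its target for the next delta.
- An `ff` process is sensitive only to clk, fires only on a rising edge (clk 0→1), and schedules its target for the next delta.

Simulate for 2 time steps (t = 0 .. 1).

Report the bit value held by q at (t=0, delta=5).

1

t0.Δ0 u=1 p=0 r=1 q=0 clk=0
t0.Δ1 u=1 p=0 r=1 q=0 clk=1
t0.Δ2 u=1 p=0 r=1 q=1 clk=1
t0.Δ3 u=0 p=0 r=0 q=1 clk=1
t0.Δ4 u=0 p=1 r=1 q=1 clk=1
t0.Δ5 u=0 p=1 r=0 q=1 clk=1
t1.Δ0 u=0 p=1 r=0 q=1 clk=1
t1.Δ1 u=0 p=1 r=0 q=1 clk=0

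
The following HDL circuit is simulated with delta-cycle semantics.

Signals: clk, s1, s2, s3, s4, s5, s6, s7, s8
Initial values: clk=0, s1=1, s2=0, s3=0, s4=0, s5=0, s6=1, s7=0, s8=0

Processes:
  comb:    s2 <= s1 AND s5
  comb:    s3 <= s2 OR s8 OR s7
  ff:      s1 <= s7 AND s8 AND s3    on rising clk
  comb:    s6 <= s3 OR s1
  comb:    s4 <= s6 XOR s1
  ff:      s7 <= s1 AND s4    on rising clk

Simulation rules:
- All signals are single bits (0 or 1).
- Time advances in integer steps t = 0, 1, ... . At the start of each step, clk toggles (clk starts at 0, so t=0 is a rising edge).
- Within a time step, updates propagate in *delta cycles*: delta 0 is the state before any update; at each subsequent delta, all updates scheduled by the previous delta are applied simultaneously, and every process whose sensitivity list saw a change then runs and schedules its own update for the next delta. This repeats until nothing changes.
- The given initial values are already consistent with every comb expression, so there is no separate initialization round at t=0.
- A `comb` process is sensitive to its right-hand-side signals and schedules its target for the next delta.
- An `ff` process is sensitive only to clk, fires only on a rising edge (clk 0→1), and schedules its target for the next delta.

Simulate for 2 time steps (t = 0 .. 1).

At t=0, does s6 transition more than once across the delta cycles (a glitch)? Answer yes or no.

t=0 Δ0: clk=0 s5=0 s6=1 s1=1 s3=0 s8=0 s7=0 s4=0 s2=0
  Δ1: clk:0→1
  Δ2: s1:1→0
  Δ3: s6:1→0, s4:0→1
  Δ4: s4:1→0
  (4Δ to stable)
t=1 Δ0: clk=1 s5=0 s6=0 s1=0 s3=0 s8=0 s7=0 s4=0 s2=0
  Δ1: clk:1→0
  (1Δ to stable)

no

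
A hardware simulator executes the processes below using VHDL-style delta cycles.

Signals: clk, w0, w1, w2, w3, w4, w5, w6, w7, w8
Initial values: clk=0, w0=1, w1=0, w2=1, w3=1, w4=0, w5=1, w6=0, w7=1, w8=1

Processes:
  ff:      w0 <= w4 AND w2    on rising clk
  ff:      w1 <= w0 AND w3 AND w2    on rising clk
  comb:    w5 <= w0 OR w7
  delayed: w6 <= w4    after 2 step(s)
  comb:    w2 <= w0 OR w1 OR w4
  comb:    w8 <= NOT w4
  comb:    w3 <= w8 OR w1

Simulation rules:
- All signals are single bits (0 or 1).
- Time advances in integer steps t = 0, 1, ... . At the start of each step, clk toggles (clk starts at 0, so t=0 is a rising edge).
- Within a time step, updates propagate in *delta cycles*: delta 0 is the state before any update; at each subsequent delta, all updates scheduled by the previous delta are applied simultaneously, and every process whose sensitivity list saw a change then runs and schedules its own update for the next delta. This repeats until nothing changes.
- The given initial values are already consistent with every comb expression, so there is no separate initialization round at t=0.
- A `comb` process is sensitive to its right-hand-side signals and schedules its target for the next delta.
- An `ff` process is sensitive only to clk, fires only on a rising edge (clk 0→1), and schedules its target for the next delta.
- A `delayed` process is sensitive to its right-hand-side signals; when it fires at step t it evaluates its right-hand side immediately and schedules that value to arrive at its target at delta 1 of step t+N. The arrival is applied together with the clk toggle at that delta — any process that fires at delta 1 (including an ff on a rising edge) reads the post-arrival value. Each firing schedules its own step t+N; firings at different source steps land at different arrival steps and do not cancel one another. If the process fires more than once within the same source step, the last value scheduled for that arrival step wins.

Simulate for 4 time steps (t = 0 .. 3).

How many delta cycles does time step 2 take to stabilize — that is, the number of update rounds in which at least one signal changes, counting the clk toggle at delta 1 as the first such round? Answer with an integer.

t0.Δ0 w3=1 w8=1 w1=0 w2=1 clk=0 w0=1 w4=0 w7=1 w6=0 w5=1
t0.Δ1 w3=1 w8=1 w1=0 w2=1 clk=1 w0=1 w4=0 w7=1 w6=0 w5=1
t0.Δ2 w3=1 w8=1 w1=1 w2=1 clk=1 w0=0 w4=0 w7=1 w6=0 w5=1
t1.Δ0 w3=1 w8=1 w1=1 w2=1 clk=1 w0=0 w4=0 w7=1 w6=0 w5=1
t1.Δ1 w3=1 w8=1 w1=1 w2=1 clk=0 w0=0 w4=0 w7=1 w6=0 w5=1
t2.Δ0 w3=1 w8=1 w1=1 w2=1 clk=0 w0=0 w4=0 w7=1 w6=0 w5=1
t2.Δ1 w3=1 w8=1 w1=1 w2=1 clk=1 w0=0 w4=0 w7=1 w6=0 w5=1
t2.Δ2 w3=1 w8=1 w1=0 w2=1 clk=1 w0=0 w4=0 w7=1 w6=0 w5=1
t2.Δ3 w3=1 w8=1 w1=0 w2=0 clk=1 w0=0 w4=0 w7=1 w6=0 w5=1
t3.Δ0 w3=1 w8=1 w1=0 w2=0 clk=1 w0=0 w4=0 w7=1 w6=0 w5=1
t3.Δ1 w3=1 w8=1 w1=0 w2=0 clk=0 w0=0 w4=0 w7=1 w6=0 w5=1

3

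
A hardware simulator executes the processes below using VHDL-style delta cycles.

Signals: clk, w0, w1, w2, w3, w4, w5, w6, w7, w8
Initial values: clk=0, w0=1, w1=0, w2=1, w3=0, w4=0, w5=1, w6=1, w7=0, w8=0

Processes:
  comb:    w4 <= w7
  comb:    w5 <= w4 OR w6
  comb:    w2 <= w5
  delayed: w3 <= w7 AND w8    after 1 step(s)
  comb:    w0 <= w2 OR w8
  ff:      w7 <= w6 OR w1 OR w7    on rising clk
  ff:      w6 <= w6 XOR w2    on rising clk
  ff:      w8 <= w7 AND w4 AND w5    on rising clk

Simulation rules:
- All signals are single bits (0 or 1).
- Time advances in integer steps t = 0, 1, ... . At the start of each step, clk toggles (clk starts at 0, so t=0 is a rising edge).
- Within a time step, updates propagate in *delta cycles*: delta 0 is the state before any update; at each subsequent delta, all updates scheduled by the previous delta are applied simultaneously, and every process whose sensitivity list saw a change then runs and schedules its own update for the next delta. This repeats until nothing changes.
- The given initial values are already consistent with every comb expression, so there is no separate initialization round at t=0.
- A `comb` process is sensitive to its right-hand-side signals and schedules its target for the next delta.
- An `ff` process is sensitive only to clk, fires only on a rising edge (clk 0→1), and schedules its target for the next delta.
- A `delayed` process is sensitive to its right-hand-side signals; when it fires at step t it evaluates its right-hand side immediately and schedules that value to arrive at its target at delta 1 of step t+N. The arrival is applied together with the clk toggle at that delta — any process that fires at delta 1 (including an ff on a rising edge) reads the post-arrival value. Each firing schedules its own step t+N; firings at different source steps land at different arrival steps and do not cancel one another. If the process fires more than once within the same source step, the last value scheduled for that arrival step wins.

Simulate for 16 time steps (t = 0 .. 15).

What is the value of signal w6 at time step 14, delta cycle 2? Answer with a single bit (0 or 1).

[bits: w8,w1,w3,w5,w7,w2,clk,w6,w0,w4]
t=0: Δ0=0001010110 Δ1=0001011110 Δ2=0001111010 Δ3=0000111011 Δ4=0001101011 Δ5=0001111001 Δ6=0001111011 | 6Δ
t=1: Δ0=0001111011 Δ1=0001110011 | 1Δ
t=2: Δ0=0001110011 Δ1=0001111011 Δ2=1001111111 | 2Δ
t=3: Δ0=1001111111 Δ1=1011110111 | 1Δ
t=4: Δ0=1011110111 Δ1=1011111111 Δ2=1011111011 | 2Δ
t=5: Δ0=1011111011 Δ1=1011110011 | 1Δ
t=6: Δ0=1011110011 Δ1=1011111011 Δ2=1011111111 | 2Δ
t=7: Δ0=1011111111 Δ1=1011110111 | 1Δ
t=8: Δ0=1011110111 Δ1=1011111111 Δ2=1011111011 | 2Δ
t=9: Δ0=1011111011 Δ1=1011110011 | 1Δ
t=10: Δ0=1011110011 Δ1=1011111011 Δ2=1011111111 | 2Δ
t=11: Δ0=1011111111 Δ1=1011110111 | 1Δ
t=12: Δ0=1011110111 Δ1=1011111111 Δ2=1011111011 | 2Δ
t=13: Δ0=1011111011 Δ1=1011110011 | 1Δ
t=14: Δ0=1011110011 Δ1=1011111011 Δ2=1011111111 | 2Δ
t=15: Δ0=1011111111 Δ1=1011110111 | 1Δ

1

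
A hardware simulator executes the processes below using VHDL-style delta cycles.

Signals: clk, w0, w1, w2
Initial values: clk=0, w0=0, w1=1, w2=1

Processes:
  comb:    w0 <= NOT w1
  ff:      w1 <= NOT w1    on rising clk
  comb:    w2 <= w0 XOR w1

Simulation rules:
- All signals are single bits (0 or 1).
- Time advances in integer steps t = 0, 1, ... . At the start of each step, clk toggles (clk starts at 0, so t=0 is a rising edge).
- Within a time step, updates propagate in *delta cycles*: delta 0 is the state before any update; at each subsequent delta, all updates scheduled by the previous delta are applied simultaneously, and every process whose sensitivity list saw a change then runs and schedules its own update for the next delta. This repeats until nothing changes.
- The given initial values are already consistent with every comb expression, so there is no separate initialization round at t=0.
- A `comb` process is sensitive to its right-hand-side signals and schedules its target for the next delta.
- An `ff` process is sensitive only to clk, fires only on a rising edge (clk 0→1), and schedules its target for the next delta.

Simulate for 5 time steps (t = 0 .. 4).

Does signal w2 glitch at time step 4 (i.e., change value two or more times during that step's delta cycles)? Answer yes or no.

[bits: w2,clk,w0,w1]
t=0: Δ0=1001 Δ1=1101 Δ2=1100 Δ3=0110 Δ4=1110 | 4Δ
t=1: Δ0=1110 Δ1=1010 | 1Δ
t=2: Δ0=1010 Δ1=1110 Δ2=1111 Δ3=0101 Δ4=1101 | 4Δ
t=3: Δ0=1101 Δ1=1001 | 1Δ
t=4: Δ0=1001 Δ1=1101 Δ2=1100 Δ3=0110 Δ4=1110 | 4Δ

yes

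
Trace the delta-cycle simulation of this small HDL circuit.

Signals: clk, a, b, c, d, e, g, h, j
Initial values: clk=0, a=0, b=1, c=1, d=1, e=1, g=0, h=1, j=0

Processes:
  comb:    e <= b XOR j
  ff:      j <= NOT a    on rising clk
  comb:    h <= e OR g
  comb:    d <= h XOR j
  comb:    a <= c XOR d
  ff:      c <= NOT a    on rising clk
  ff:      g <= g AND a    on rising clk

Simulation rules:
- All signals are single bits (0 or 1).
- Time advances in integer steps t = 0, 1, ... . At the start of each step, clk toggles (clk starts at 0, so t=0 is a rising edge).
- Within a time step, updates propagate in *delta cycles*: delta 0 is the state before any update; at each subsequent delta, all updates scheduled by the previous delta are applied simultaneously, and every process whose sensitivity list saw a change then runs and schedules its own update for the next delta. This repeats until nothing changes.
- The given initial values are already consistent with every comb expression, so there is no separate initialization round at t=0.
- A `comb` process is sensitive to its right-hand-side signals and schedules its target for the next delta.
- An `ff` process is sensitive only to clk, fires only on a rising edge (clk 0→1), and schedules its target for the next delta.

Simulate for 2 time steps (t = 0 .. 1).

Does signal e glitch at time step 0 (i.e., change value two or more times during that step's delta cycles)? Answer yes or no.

t=0 Δ0: a=0 c=1 g=0 e=1 j=0 d=1 h=1 clk=0 b=1
  Δ1: clk:0→1
  Δ2: j:0→1
  Δ3: e:1→0, d:1→0
  Δ4: a:0→1, h:1→0
  Δ5: d:0→1
  Δ6: a:1→0
  (6Δ to stable)
t=1 Δ0: a=0 c=1 g=0 e=0 j=1 d=1 h=0 clk=1 b=1
  Δ1: clk:1→0
  (1Δ to stable)

no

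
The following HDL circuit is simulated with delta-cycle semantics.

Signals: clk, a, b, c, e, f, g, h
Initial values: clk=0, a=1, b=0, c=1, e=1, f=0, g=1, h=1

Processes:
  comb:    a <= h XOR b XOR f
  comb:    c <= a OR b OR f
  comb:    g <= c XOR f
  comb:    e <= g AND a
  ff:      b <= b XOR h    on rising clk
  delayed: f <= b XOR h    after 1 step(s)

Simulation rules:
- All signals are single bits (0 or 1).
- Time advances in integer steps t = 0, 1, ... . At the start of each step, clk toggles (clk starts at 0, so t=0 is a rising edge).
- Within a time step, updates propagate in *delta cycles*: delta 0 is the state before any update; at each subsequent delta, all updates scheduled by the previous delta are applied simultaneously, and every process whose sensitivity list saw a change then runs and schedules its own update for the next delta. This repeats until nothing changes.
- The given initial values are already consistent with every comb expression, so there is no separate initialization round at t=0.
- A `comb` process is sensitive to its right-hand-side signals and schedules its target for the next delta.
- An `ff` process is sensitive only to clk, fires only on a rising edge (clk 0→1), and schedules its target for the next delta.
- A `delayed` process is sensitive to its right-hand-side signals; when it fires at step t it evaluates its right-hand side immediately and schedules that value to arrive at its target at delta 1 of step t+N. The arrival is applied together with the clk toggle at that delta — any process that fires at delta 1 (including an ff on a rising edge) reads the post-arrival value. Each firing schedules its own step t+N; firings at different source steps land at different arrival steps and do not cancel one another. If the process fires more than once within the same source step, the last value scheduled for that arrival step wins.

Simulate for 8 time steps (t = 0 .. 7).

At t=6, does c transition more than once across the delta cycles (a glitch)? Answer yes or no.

yes

[bits: g,h,clk,f,b,a,e,c]
t=0: Δ0=11000111 Δ1=11100111 Δ2=11101111 Δ3=11101011 Δ4=11101001 | 4Δ
t=1: Δ0=11101001 Δ1=11001001 | 1Δ
t=2: Δ0=11001001 Δ1=11101001 Δ2=11100001 Δ3=11100100 Δ4=01100111 Δ5=11100101 Δ6=11100111 | 6Δ
t=3: Δ0=11100111 Δ1=11010111 Δ2=01010011 Δ3=01010001 | 3Δ
t=4: Δ0=01010001 Δ1=01110001 Δ2=01111001 Δ3=01111101 | 3Δ
t=5: Δ0=01111101 Δ1=01001101 Δ2=11001001 | 2Δ
t=6: Δ0=11001001 Δ1=11101001 Δ2=11100001 Δ3=11100100 Δ4=01100111 Δ5=11100101 Δ6=11100111 | 6Δ
t=7: Δ0=11100111 Δ1=11010111 Δ2=01010011 Δ3=01010001 | 3Δ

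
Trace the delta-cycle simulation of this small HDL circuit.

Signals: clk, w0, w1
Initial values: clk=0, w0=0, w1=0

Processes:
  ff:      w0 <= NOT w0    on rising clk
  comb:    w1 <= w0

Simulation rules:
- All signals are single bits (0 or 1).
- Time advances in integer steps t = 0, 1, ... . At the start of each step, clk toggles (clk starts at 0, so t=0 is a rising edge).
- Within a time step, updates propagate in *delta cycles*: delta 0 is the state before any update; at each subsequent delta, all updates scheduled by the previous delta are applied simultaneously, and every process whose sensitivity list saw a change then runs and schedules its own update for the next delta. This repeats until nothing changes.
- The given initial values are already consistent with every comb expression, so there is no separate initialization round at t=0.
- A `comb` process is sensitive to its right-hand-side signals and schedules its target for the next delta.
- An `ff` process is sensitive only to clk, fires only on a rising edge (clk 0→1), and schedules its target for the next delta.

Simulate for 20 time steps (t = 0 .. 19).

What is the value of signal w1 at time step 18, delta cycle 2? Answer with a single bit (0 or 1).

[bits: w0,clk,w1]
t=0: Δ0=000 Δ1=010 Δ2=110 Δ3=111 | 3Δ
t=1: Δ0=111 Δ1=101 | 1Δ
t=2: Δ0=101 Δ1=111 Δ2=011 Δ3=010 | 3Δ
t=3: Δ0=010 Δ1=000 | 1Δ
t=4: Δ0=000 Δ1=010 Δ2=110 Δ3=111 | 3Δ
t=5: Δ0=111 Δ1=101 | 1Δ
t=6: Δ0=101 Δ1=111 Δ2=011 Δ3=010 | 3Δ
t=7: Δ0=010 Δ1=000 | 1Δ
t=8: Δ0=000 Δ1=010 Δ2=110 Δ3=111 | 3Δ
t=9: Δ0=111 Δ1=101 | 1Δ
t=10: Δ0=101 Δ1=111 Δ2=011 Δ3=010 | 3Δ
t=11: Δ0=010 Δ1=000 | 1Δ
t=12: Δ0=000 Δ1=010 Δ2=110 Δ3=111 | 3Δ
t=13: Δ0=111 Δ1=101 | 1Δ
t=14: Δ0=101 Δ1=111 Δ2=011 Δ3=010 | 3Δ
t=15: Δ0=010 Δ1=000 | 1Δ
t=16: Δ0=000 Δ1=010 Δ2=110 Δ3=111 | 3Δ
t=17: Δ0=111 Δ1=101 | 1Δ
t=18: Δ0=101 Δ1=111 Δ2=011 Δ3=010 | 3Δ
t=19: Δ0=010 Δ1=000 | 1Δ

1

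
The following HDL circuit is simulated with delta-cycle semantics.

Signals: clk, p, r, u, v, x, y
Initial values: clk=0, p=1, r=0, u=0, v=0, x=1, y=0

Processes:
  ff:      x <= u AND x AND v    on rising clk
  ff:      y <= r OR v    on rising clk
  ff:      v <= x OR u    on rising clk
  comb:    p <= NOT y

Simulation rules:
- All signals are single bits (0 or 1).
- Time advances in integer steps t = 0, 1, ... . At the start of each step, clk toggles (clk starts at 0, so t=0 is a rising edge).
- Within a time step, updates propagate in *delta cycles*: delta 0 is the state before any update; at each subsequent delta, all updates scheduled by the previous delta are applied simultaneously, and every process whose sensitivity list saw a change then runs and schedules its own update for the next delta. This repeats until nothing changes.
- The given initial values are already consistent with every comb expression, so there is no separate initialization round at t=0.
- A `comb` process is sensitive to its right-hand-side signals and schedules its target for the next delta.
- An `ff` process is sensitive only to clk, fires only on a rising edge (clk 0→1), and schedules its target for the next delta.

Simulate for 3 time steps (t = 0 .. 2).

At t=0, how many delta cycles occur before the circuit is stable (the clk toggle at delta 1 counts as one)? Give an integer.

t=0 Δ0: r=0 x=1 p=1 u=0 y=0 clk=0 v=0
  Δ1: clk:0→1
  Δ2: x:1→0, v:0→1
  (2Δ to stable)
t=1 Δ0: r=0 x=0 p=1 u=0 y=0 clk=1 v=1
  Δ1: clk:1→0
  (1Δ to stable)
t=2 Δ0: r=0 x=0 p=1 u=0 y=0 clk=0 v=1
  Δ1: clk:0→1
  Δ2: y:0→1, v:1→0
  Δ3: p:1→0
  (3Δ to stable)

2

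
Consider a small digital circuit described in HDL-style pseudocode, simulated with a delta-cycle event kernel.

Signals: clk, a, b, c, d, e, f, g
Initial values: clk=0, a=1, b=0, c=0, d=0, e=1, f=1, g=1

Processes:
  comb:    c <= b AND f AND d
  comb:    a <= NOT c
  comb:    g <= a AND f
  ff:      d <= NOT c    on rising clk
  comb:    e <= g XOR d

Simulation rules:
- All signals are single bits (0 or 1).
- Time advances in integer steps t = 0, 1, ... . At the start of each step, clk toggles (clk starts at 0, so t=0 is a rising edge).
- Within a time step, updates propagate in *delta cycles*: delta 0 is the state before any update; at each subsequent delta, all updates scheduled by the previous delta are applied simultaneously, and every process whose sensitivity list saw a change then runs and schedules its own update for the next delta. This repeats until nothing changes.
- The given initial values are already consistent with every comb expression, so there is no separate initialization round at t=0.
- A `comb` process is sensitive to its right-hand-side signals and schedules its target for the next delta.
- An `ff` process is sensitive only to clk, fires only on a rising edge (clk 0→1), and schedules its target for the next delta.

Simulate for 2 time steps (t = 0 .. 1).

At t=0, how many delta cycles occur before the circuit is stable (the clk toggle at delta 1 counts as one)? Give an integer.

3

t0.Δ0 a=1 f=1 c=0 g=1 e=1 clk=0 b=0 d=0
t0.Δ1 a=1 f=1 c=0 g=1 e=1 clk=1 b=0 d=0
t0.Δ2 a=1 f=1 c=0 g=1 e=1 clk=1 b=0 d=1
t0.Δ3 a=1 f=1 c=0 g=1 e=0 clk=1 b=0 d=1
t1.Δ0 a=1 f=1 c=0 g=1 e=0 clk=1 b=0 d=1
t1.Δ1 a=1 f=1 c=0 g=1 e=0 clk=0 b=0 d=1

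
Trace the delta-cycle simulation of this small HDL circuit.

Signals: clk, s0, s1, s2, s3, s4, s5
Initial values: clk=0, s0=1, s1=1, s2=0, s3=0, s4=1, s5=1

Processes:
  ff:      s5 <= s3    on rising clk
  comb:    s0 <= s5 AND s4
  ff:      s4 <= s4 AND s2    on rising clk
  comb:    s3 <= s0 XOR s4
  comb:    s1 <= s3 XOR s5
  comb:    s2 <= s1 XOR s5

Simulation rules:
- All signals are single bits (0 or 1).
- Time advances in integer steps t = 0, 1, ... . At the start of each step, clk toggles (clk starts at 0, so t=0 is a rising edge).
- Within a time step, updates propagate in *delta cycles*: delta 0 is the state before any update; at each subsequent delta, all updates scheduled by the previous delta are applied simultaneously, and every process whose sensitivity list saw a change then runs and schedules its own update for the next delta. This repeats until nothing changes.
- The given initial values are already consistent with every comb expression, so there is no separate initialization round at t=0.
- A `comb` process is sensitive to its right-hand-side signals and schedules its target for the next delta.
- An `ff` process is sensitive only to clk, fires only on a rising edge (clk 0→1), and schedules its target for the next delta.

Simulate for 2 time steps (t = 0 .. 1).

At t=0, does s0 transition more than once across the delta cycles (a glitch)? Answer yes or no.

t0.Δ0 s1=1 s0=1 s5=1 s4=1 s3=0 clk=0 s2=0
t0.Δ1 s1=1 s0=1 s5=1 s4=1 s3=0 clk=1 s2=0
t0.Δ2 s1=1 s0=1 s5=0 s4=0 s3=0 clk=1 s2=0
t0.Δ3 s1=0 s0=0 s5=0 s4=0 s3=1 clk=1 s2=1
t0.Δ4 s1=1 s0=0 s5=0 s4=0 s3=0 clk=1 s2=0
t0.Δ5 s1=0 s0=0 s5=0 s4=0 s3=0 clk=1 s2=1
t0.Δ6 s1=0 s0=0 s5=0 s4=0 s3=0 clk=1 s2=0
t1.Δ0 s1=0 s0=0 s5=0 s4=0 s3=0 clk=1 s2=0
t1.Δ1 s1=0 s0=0 s5=0 s4=0 s3=0 clk=0 s2=0

no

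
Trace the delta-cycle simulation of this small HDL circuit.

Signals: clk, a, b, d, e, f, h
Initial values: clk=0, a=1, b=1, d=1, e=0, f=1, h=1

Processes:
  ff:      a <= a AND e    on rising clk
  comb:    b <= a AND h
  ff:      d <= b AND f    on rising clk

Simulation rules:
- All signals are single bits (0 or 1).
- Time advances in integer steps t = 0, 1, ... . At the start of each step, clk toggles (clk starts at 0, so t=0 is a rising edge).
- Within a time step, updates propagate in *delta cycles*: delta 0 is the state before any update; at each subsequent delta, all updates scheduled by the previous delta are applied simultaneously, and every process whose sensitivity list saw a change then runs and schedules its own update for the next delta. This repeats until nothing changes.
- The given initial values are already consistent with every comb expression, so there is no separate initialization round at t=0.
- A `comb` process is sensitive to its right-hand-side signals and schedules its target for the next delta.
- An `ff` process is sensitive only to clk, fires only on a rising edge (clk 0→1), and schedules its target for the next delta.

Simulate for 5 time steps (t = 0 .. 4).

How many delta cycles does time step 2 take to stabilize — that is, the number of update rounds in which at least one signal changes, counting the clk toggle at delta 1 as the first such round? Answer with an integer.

2

t0.Δ0 a=1 clk=0 f=1 d=1 b=1 e=0 h=1
t0.Δ1 a=1 clk=1 f=1 d=1 b=1 e=0 h=1
t0.Δ2 a=0 clk=1 f=1 d=1 b=1 e=0 h=1
t0.Δ3 a=0 clk=1 f=1 d=1 b=0 e=0 h=1
t1.Δ0 a=0 clk=1 f=1 d=1 b=0 e=0 h=1
t1.Δ1 a=0 clk=0 f=1 d=1 b=0 e=0 h=1
t2.Δ0 a=0 clk=0 f=1 d=1 b=0 e=0 h=1
t2.Δ1 a=0 clk=1 f=1 d=1 b=0 e=0 h=1
t2.Δ2 a=0 clk=1 f=1 d=0 b=0 e=0 h=1
t3.Δ0 a=0 clk=1 f=1 d=0 b=0 e=0 h=1
t3.Δ1 a=0 clk=0 f=1 d=0 b=0 e=0 h=1
t4.Δ0 a=0 clk=0 f=1 d=0 b=0 e=0 h=1
t4.Δ1 a=0 clk=1 f=1 d=0 b=0 e=0 h=1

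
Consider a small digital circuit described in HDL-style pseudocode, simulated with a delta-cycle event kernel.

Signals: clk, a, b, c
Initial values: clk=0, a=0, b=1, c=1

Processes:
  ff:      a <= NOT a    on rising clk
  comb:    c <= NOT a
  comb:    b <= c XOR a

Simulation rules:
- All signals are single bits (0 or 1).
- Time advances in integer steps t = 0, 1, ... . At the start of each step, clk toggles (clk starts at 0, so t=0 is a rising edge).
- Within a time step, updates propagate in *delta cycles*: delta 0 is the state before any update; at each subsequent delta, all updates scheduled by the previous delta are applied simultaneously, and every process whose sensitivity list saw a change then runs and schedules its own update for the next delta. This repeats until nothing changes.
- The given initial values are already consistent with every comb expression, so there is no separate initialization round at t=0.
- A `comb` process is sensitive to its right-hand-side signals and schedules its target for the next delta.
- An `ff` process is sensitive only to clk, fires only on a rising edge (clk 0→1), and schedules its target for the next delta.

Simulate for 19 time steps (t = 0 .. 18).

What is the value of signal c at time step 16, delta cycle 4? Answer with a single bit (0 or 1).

t0.Δ0 b=1 a=0 c=1 clk=0
t0.Δ1 b=1 a=0 c=1 clk=1
t0.Δ2 b=1 a=1 c=1 clk=1
t0.Δ3 b=0 a=1 c=0 clk=1
t0.Δ4 b=1 a=1 c=0 clk=1
t1.Δ0 b=1 a=1 c=0 clk=1
t1.Δ1 b=1 a=1 c=0 clk=0
t2.Δ0 b=1 a=1 c=0 clk=0
t2.Δ1 b=1 a=1 c=0 clk=1
t2.Δ2 b=1 a=0 c=0 clk=1
t2.Δ3 b=0 a=0 c=1 clk=1
t2.Δ4 b=1 a=0 c=1 clk=1
t3.Δ0 b=1 a=0 c=1 clk=1
t3.Δ1 b=1 a=0 c=1 clk=0
t4.Δ0 b=1 a=0 c=1 clk=0
t4.Δ1 b=1 a=0 c=1 clk=1
t4.Δ2 b=1 a=1 c=1 clk=1
t4.Δ3 b=0 a=1 c=0 clk=1
t4.Δ4 b=1 a=1 c=0 clk=1
t5.Δ0 b=1 a=1 c=0 clk=1
t5.Δ1 b=1 a=1 c=0 clk=0
t6.Δ0 b=1 a=1 c=0 clk=0
t6.Δ1 b=1 a=1 c=0 clk=1
t6.Δ2 b=1 a=0 c=0 clk=1
t6.Δ3 b=0 a=0 c=1 clk=1
t6.Δ4 b=1 a=0 c=1 clk=1
t7.Δ0 b=1 a=0 c=1 clk=1
t7.Δ1 b=1 a=0 c=1 clk=0
t8.Δ0 b=1 a=0 c=1 clk=0
t8.Δ1 b=1 a=0 c=1 clk=1
t8.Δ2 b=1 a=1 c=1 clk=1
t8.Δ3 b=0 a=1 c=0 clk=1
t8.Δ4 b=1 a=1 c=0 clk=1
t9.Δ0 b=1 a=1 c=0 clk=1
t9.Δ1 b=1 a=1 c=0 clk=0
t10.Δ0 b=1 a=1 c=0 clk=0
t10.Δ1 b=1 a=1 c=0 clk=1
t10.Δ2 b=1 a=0 c=0 clk=1
t10.Δ3 b=0 a=0 c=1 clk=1
t10.Δ4 b=1 a=0 c=1 clk=1
t11.Δ0 b=1 a=0 c=1 clk=1
t11.Δ1 b=1 a=0 c=1 clk=0
t12.Δ0 b=1 a=0 c=1 clk=0
t12.Δ1 b=1 a=0 c=1 clk=1
t12.Δ2 b=1 a=1 c=1 clk=1
t12.Δ3 b=0 a=1 c=0 clk=1
t12.Δ4 b=1 a=1 c=0 clk=1
t13.Δ0 b=1 a=1 c=0 clk=1
t13.Δ1 b=1 a=1 c=0 clk=0
t14.Δ0 b=1 a=1 c=0 clk=0
t14.Δ1 b=1 a=1 c=0 clk=1
t14.Δ2 b=1 a=0 c=0 clk=1
t14.Δ3 b=0 a=0 c=1 clk=1
t14.Δ4 b=1 a=0 c=1 clk=1
t15.Δ0 b=1 a=0 c=1 clk=1
t15.Δ1 b=1 a=0 c=1 clk=0
t16.Δ0 b=1 a=0 c=1 clk=0
t16.Δ1 b=1 a=0 c=1 clk=1
t16.Δ2 b=1 a=1 c=1 clk=1
t16.Δ3 b=0 a=1 c=0 clk=1
t16.Δ4 b=1 a=1 c=0 clk=1
t17.Δ0 b=1 a=1 c=0 clk=1
t17.Δ1 b=1 a=1 c=0 clk=0
t18.Δ0 b=1 a=1 c=0 clk=0
t18.Δ1 b=1 a=1 c=0 clk=1
t18.Δ2 b=1 a=0 c=0 clk=1
t18.Δ3 b=0 a=0 c=1 clk=1
t18.Δ4 b=1 a=0 c=1 clk=1

0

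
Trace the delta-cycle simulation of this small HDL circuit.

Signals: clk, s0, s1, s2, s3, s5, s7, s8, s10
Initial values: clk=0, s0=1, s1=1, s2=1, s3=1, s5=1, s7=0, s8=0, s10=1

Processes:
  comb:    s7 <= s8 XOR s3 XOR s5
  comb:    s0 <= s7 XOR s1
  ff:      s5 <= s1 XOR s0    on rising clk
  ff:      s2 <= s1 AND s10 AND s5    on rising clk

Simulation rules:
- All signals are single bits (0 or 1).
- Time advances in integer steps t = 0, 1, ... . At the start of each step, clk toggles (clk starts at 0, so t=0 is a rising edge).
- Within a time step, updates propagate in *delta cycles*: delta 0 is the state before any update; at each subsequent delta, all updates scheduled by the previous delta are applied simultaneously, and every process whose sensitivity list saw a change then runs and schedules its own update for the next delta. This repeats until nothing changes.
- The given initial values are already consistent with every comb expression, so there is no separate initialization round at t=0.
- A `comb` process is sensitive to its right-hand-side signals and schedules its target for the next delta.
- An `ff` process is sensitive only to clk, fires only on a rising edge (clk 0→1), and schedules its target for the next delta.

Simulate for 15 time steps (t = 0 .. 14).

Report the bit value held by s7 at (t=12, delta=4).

t=0 Δ0: s8=0 s2=1 s0=1 s7=0 clk=0 s5=1 s1=1 s10=1 s3=1
  Δ1: clk:0→1
  Δ2: s5:1→0
  Δ3: s7:0→1
  Δ4: s0:1→0
  (4Δ to stable)
t=1 Δ0: s8=0 s2=1 s0=0 s7=1 clk=1 s5=0 s1=1 s10=1 s3=1
  Δ1: clk:1→0
  (1Δ to stable)
t=2 Δ0: s8=0 s2=1 s0=0 s7=1 clk=0 s5=0 s1=1 s10=1 s3=1
  Δ1: clk:0→1
  Δ2: s2:1→0, s5:0→1
  Δ3: s7:1→0
  Δ4: s0:0→1
  (4Δ to stable)
t=3 Δ0: s8=0 s2=0 s0=1 s7=0 clk=1 s5=1 s1=1 s10=1 s3=1
  Δ1: clk:1→0
  (1Δ to stable)
t=4 Δ0: s8=0 s2=0 s0=1 s7=0 clk=0 s5=1 s1=1 s10=1 s3=1
  Δ1: clk:0→1
  Δ2: s2:0→1, s5:1→0
  Δ3: s7:0→1
  Δ4: s0:1→0
  (4Δ to stable)
t=5 Δ0: s8=0 s2=1 s0=0 s7=1 clk=1 s5=0 s1=1 s10=1 s3=1
  Δ1: clk:1→0
  (1Δ to stable)
t=6 Δ0: s8=0 s2=1 s0=0 s7=1 clk=0 s5=0 s1=1 s10=1 s3=1
  Δ1: clk:0→1
  Δ2: s2:1→0, s5:0→1
  Δ3: s7:1→0
  Δ4: s0:0→1
  (4Δ to stable)
t=7 Δ0: s8=0 s2=0 s0=1 s7=0 clk=1 s5=1 s1=1 s10=1 s3=1
  Δ1: clk:1→0
  (1Δ to stable)
t=8 Δ0: s8=0 s2=0 s0=1 s7=0 clk=0 s5=1 s1=1 s10=1 s3=1
  Δ1: clk:0→1
  Δ2: s2:0→1, s5:1→0
  Δ3: s7:0→1
  Δ4: s0:1→0
  (4Δ to stable)
t=9 Δ0: s8=0 s2=1 s0=0 s7=1 clk=1 s5=0 s1=1 s10=1 s3=1
  Δ1: clk:1→0
  (1Δ to stable)
t=10 Δ0: s8=0 s2=1 s0=0 s7=1 clk=0 s5=0 s1=1 s10=1 s3=1
  Δ1: clk:0→1
  Δ2: s2:1→0, s5:0→1
  Δ3: s7:1→0
  Δ4: s0:0→1
  (4Δ to stable)
t=11 Δ0: s8=0 s2=0 s0=1 s7=0 clk=1 s5=1 s1=1 s10=1 s3=1
  Δ1: clk:1→0
  (1Δ to stable)
t=12 Δ0: s8=0 s2=0 s0=1 s7=0 clk=0 s5=1 s1=1 s10=1 s3=1
  Δ1: clk:0→1
  Δ2: s2:0→1, s5:1→0
  Δ3: s7:0→1
  Δ4: s0:1→0
  (4Δ to stable)
t=13 Δ0: s8=0 s2=1 s0=0 s7=1 clk=1 s5=0 s1=1 s10=1 s3=1
  Δ1: clk:1→0
  (1Δ to stable)
t=14 Δ0: s8=0 s2=1 s0=0 s7=1 clk=0 s5=0 s1=1 s10=1 s3=1
  Δ1: clk:0→1
  Δ2: s2:1→0, s5:0→1
  Δ3: s7:1→0
  Δ4: s0:0→1
  (4Δ to stable)

1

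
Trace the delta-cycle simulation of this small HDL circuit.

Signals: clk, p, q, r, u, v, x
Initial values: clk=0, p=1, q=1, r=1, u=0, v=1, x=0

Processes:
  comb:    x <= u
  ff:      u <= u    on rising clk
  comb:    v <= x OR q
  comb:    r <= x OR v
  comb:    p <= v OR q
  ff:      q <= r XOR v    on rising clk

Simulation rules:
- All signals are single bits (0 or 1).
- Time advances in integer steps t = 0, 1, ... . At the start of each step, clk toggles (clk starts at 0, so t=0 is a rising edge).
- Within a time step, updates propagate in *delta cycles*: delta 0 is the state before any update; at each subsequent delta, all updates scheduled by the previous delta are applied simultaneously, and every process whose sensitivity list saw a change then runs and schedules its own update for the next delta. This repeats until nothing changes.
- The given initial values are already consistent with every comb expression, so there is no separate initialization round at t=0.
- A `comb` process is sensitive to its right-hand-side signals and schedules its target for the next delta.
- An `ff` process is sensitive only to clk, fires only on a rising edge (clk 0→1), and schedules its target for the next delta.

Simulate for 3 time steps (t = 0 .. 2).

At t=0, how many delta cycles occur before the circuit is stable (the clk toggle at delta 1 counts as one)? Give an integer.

t=0 Δ0: p=1 v=1 r=1 u=0 q=1 x=0 clk=0
  Δ1: clk:0→1
  Δ2: q:1→0
  Δ3: v:1→0
  Δ4: p:1→0, r:1→0
  (4Δ to stable)
t=1 Δ0: p=0 v=0 r=0 u=0 q=0 x=0 clk=1
  Δ1: clk:1→0
  (1Δ to stable)
t=2 Δ0: p=0 v=0 r=0 u=0 q=0 x=0 clk=0
  Δ1: clk:0→1
  (1Δ to stable)

4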